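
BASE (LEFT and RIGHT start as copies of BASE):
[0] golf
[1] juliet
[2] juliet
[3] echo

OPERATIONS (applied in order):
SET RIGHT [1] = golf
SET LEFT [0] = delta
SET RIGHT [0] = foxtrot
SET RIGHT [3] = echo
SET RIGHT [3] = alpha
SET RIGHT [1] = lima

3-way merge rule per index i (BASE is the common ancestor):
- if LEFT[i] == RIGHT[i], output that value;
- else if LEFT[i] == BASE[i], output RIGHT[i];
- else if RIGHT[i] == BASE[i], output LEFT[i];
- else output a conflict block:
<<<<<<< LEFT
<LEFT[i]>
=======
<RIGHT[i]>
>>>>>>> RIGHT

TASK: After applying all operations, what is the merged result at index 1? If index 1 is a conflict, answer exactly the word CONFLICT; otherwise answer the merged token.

Answer: lima

Derivation:
Final LEFT:  [delta, juliet, juliet, echo]
Final RIGHT: [foxtrot, lima, juliet, alpha]
i=0: BASE=golf L=delta R=foxtrot all differ -> CONFLICT
i=1: L=juliet=BASE, R=lima -> take RIGHT -> lima
i=2: L=juliet R=juliet -> agree -> juliet
i=3: L=echo=BASE, R=alpha -> take RIGHT -> alpha
Index 1 -> lima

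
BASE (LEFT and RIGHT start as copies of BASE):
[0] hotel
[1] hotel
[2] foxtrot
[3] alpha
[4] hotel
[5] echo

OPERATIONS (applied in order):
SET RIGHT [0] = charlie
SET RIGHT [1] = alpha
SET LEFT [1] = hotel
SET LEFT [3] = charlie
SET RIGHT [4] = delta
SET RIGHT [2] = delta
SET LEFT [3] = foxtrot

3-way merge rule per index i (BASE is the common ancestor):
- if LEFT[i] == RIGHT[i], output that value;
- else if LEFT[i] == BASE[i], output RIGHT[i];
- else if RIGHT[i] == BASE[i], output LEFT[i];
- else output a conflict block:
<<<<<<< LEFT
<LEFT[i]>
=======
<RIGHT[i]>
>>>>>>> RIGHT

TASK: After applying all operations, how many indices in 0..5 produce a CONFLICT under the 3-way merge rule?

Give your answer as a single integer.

Final LEFT:  [hotel, hotel, foxtrot, foxtrot, hotel, echo]
Final RIGHT: [charlie, alpha, delta, alpha, delta, echo]
i=0: L=hotel=BASE, R=charlie -> take RIGHT -> charlie
i=1: L=hotel=BASE, R=alpha -> take RIGHT -> alpha
i=2: L=foxtrot=BASE, R=delta -> take RIGHT -> delta
i=3: L=foxtrot, R=alpha=BASE -> take LEFT -> foxtrot
i=4: L=hotel=BASE, R=delta -> take RIGHT -> delta
i=5: L=echo R=echo -> agree -> echo
Conflict count: 0

Answer: 0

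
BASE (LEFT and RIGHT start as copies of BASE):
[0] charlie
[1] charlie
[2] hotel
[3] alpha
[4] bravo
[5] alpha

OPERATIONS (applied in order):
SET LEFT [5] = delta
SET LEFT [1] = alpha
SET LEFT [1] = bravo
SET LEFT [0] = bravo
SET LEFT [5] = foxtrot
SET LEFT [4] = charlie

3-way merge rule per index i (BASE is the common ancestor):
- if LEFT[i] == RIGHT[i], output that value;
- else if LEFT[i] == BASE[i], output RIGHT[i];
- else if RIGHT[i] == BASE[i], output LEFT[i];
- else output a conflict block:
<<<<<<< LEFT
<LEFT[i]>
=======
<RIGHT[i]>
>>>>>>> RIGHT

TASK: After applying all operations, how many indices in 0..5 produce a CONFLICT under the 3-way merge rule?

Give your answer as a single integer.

Final LEFT:  [bravo, bravo, hotel, alpha, charlie, foxtrot]
Final RIGHT: [charlie, charlie, hotel, alpha, bravo, alpha]
i=0: L=bravo, R=charlie=BASE -> take LEFT -> bravo
i=1: L=bravo, R=charlie=BASE -> take LEFT -> bravo
i=2: L=hotel R=hotel -> agree -> hotel
i=3: L=alpha R=alpha -> agree -> alpha
i=4: L=charlie, R=bravo=BASE -> take LEFT -> charlie
i=5: L=foxtrot, R=alpha=BASE -> take LEFT -> foxtrot
Conflict count: 0

Answer: 0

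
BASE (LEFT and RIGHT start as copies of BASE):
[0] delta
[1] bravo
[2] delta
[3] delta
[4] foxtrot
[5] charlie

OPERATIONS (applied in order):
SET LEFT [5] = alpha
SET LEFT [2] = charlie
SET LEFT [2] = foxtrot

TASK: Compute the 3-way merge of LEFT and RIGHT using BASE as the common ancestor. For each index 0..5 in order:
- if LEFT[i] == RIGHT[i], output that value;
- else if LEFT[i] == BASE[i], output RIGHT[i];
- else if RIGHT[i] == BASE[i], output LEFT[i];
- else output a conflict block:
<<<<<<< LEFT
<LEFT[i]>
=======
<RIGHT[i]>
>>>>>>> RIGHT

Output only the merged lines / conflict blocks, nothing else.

Answer: delta
bravo
foxtrot
delta
foxtrot
alpha

Derivation:
Final LEFT:  [delta, bravo, foxtrot, delta, foxtrot, alpha]
Final RIGHT: [delta, bravo, delta, delta, foxtrot, charlie]
i=0: L=delta R=delta -> agree -> delta
i=1: L=bravo R=bravo -> agree -> bravo
i=2: L=foxtrot, R=delta=BASE -> take LEFT -> foxtrot
i=3: L=delta R=delta -> agree -> delta
i=4: L=foxtrot R=foxtrot -> agree -> foxtrot
i=5: L=alpha, R=charlie=BASE -> take LEFT -> alpha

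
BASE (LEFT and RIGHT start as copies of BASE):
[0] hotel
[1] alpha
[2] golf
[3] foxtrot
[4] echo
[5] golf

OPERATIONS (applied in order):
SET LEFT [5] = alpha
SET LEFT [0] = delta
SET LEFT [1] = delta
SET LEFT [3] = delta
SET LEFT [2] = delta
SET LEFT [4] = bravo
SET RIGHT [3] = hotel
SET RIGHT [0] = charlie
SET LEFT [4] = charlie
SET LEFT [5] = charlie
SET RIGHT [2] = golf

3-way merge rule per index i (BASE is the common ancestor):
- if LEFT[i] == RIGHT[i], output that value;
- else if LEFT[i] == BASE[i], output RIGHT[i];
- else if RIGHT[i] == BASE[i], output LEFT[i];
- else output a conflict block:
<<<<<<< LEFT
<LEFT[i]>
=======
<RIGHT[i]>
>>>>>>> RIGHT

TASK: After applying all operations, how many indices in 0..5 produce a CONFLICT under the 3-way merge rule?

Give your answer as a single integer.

Answer: 2

Derivation:
Final LEFT:  [delta, delta, delta, delta, charlie, charlie]
Final RIGHT: [charlie, alpha, golf, hotel, echo, golf]
i=0: BASE=hotel L=delta R=charlie all differ -> CONFLICT
i=1: L=delta, R=alpha=BASE -> take LEFT -> delta
i=2: L=delta, R=golf=BASE -> take LEFT -> delta
i=3: BASE=foxtrot L=delta R=hotel all differ -> CONFLICT
i=4: L=charlie, R=echo=BASE -> take LEFT -> charlie
i=5: L=charlie, R=golf=BASE -> take LEFT -> charlie
Conflict count: 2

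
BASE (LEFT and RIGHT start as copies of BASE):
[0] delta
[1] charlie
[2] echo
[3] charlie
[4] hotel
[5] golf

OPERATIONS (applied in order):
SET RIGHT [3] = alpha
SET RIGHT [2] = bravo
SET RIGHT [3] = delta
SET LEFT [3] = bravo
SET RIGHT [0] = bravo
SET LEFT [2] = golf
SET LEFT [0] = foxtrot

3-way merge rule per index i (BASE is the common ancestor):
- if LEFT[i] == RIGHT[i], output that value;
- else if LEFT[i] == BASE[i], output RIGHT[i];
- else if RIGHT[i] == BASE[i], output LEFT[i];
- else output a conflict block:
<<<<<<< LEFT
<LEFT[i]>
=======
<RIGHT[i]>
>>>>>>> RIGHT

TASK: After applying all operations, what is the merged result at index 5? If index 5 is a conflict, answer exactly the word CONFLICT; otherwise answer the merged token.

Answer: golf

Derivation:
Final LEFT:  [foxtrot, charlie, golf, bravo, hotel, golf]
Final RIGHT: [bravo, charlie, bravo, delta, hotel, golf]
i=0: BASE=delta L=foxtrot R=bravo all differ -> CONFLICT
i=1: L=charlie R=charlie -> agree -> charlie
i=2: BASE=echo L=golf R=bravo all differ -> CONFLICT
i=3: BASE=charlie L=bravo R=delta all differ -> CONFLICT
i=4: L=hotel R=hotel -> agree -> hotel
i=5: L=golf R=golf -> agree -> golf
Index 5 -> golf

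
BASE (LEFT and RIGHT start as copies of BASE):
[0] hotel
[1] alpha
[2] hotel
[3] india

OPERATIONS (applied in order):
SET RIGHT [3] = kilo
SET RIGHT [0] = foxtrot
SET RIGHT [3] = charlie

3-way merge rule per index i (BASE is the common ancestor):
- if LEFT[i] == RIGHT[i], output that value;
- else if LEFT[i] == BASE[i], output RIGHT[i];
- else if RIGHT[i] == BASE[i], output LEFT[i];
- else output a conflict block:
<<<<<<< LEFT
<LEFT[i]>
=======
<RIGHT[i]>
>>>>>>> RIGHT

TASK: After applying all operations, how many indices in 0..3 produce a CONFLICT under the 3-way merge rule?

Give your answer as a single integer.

Answer: 0

Derivation:
Final LEFT:  [hotel, alpha, hotel, india]
Final RIGHT: [foxtrot, alpha, hotel, charlie]
i=0: L=hotel=BASE, R=foxtrot -> take RIGHT -> foxtrot
i=1: L=alpha R=alpha -> agree -> alpha
i=2: L=hotel R=hotel -> agree -> hotel
i=3: L=india=BASE, R=charlie -> take RIGHT -> charlie
Conflict count: 0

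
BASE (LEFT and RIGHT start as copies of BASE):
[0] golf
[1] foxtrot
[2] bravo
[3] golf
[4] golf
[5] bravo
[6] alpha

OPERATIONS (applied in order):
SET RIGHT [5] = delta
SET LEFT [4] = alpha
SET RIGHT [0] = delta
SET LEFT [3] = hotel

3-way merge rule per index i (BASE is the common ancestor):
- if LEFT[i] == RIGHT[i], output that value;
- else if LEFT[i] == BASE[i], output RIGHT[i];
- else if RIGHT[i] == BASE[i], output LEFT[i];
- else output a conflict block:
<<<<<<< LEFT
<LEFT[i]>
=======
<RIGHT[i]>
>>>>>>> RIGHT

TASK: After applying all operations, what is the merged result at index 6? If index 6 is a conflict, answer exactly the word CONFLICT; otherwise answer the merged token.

Answer: alpha

Derivation:
Final LEFT:  [golf, foxtrot, bravo, hotel, alpha, bravo, alpha]
Final RIGHT: [delta, foxtrot, bravo, golf, golf, delta, alpha]
i=0: L=golf=BASE, R=delta -> take RIGHT -> delta
i=1: L=foxtrot R=foxtrot -> agree -> foxtrot
i=2: L=bravo R=bravo -> agree -> bravo
i=3: L=hotel, R=golf=BASE -> take LEFT -> hotel
i=4: L=alpha, R=golf=BASE -> take LEFT -> alpha
i=5: L=bravo=BASE, R=delta -> take RIGHT -> delta
i=6: L=alpha R=alpha -> agree -> alpha
Index 6 -> alpha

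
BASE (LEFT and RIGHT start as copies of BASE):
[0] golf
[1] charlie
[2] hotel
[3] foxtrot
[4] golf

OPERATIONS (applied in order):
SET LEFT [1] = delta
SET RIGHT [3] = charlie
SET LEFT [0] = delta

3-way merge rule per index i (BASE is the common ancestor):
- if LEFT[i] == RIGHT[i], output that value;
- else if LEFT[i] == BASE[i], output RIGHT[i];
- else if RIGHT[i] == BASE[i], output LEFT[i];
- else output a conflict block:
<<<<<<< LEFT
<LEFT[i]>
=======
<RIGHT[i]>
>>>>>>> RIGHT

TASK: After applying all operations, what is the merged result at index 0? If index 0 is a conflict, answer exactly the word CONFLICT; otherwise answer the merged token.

Answer: delta

Derivation:
Final LEFT:  [delta, delta, hotel, foxtrot, golf]
Final RIGHT: [golf, charlie, hotel, charlie, golf]
i=0: L=delta, R=golf=BASE -> take LEFT -> delta
i=1: L=delta, R=charlie=BASE -> take LEFT -> delta
i=2: L=hotel R=hotel -> agree -> hotel
i=3: L=foxtrot=BASE, R=charlie -> take RIGHT -> charlie
i=4: L=golf R=golf -> agree -> golf
Index 0 -> delta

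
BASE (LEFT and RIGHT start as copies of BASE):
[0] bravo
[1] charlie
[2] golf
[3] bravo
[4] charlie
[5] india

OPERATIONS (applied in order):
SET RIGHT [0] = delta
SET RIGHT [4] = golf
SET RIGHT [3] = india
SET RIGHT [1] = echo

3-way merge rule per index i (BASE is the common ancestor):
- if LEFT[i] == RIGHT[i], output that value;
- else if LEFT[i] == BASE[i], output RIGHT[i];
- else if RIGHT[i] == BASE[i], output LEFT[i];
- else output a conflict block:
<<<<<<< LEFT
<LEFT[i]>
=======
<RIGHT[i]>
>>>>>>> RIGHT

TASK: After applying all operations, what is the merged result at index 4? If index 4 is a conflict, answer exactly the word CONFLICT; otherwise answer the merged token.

Final LEFT:  [bravo, charlie, golf, bravo, charlie, india]
Final RIGHT: [delta, echo, golf, india, golf, india]
i=0: L=bravo=BASE, R=delta -> take RIGHT -> delta
i=1: L=charlie=BASE, R=echo -> take RIGHT -> echo
i=2: L=golf R=golf -> agree -> golf
i=3: L=bravo=BASE, R=india -> take RIGHT -> india
i=4: L=charlie=BASE, R=golf -> take RIGHT -> golf
i=5: L=india R=india -> agree -> india
Index 4 -> golf

Answer: golf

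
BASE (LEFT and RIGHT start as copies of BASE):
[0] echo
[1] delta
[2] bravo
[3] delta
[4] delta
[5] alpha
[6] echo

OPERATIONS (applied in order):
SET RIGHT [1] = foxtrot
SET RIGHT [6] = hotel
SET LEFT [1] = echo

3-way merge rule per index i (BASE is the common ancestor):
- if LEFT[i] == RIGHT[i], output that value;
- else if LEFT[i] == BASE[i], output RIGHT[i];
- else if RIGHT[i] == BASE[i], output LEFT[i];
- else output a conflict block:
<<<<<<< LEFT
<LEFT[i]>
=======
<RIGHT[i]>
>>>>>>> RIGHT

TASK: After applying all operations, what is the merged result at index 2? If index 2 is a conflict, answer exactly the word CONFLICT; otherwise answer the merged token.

Final LEFT:  [echo, echo, bravo, delta, delta, alpha, echo]
Final RIGHT: [echo, foxtrot, bravo, delta, delta, alpha, hotel]
i=0: L=echo R=echo -> agree -> echo
i=1: BASE=delta L=echo R=foxtrot all differ -> CONFLICT
i=2: L=bravo R=bravo -> agree -> bravo
i=3: L=delta R=delta -> agree -> delta
i=4: L=delta R=delta -> agree -> delta
i=5: L=alpha R=alpha -> agree -> alpha
i=6: L=echo=BASE, R=hotel -> take RIGHT -> hotel
Index 2 -> bravo

Answer: bravo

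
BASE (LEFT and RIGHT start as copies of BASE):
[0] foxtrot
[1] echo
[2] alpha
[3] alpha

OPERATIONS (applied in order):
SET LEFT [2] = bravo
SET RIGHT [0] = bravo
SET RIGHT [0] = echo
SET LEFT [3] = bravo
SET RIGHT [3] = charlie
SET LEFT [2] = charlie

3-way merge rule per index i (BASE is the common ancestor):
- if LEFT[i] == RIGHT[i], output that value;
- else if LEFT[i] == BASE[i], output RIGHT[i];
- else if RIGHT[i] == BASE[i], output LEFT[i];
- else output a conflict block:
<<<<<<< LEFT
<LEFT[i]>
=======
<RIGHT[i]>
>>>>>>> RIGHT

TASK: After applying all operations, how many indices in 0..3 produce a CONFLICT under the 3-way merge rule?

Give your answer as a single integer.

Answer: 1

Derivation:
Final LEFT:  [foxtrot, echo, charlie, bravo]
Final RIGHT: [echo, echo, alpha, charlie]
i=0: L=foxtrot=BASE, R=echo -> take RIGHT -> echo
i=1: L=echo R=echo -> agree -> echo
i=2: L=charlie, R=alpha=BASE -> take LEFT -> charlie
i=3: BASE=alpha L=bravo R=charlie all differ -> CONFLICT
Conflict count: 1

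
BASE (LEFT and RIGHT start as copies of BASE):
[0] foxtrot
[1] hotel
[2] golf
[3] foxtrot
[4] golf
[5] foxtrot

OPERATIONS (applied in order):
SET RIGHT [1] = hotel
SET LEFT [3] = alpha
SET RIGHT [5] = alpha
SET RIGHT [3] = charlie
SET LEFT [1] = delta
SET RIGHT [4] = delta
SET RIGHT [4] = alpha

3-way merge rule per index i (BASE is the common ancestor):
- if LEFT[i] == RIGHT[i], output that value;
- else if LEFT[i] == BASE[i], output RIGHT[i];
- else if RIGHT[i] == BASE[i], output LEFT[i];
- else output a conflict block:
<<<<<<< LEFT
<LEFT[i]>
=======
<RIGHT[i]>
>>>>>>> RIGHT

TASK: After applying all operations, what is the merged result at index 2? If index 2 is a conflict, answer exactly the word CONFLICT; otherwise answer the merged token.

Final LEFT:  [foxtrot, delta, golf, alpha, golf, foxtrot]
Final RIGHT: [foxtrot, hotel, golf, charlie, alpha, alpha]
i=0: L=foxtrot R=foxtrot -> agree -> foxtrot
i=1: L=delta, R=hotel=BASE -> take LEFT -> delta
i=2: L=golf R=golf -> agree -> golf
i=3: BASE=foxtrot L=alpha R=charlie all differ -> CONFLICT
i=4: L=golf=BASE, R=alpha -> take RIGHT -> alpha
i=5: L=foxtrot=BASE, R=alpha -> take RIGHT -> alpha
Index 2 -> golf

Answer: golf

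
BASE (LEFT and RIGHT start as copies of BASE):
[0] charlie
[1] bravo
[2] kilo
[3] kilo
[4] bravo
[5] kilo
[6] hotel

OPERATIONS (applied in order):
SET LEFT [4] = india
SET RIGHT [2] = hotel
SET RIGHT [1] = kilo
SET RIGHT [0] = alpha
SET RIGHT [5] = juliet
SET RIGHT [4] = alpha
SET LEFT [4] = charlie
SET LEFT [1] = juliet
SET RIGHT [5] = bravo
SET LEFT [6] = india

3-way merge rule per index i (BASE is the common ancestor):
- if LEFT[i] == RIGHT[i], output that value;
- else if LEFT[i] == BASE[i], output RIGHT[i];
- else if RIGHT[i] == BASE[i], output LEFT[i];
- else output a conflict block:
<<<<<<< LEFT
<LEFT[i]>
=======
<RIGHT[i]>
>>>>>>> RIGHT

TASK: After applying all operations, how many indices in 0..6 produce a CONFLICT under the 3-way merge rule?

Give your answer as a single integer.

Answer: 2

Derivation:
Final LEFT:  [charlie, juliet, kilo, kilo, charlie, kilo, india]
Final RIGHT: [alpha, kilo, hotel, kilo, alpha, bravo, hotel]
i=0: L=charlie=BASE, R=alpha -> take RIGHT -> alpha
i=1: BASE=bravo L=juliet R=kilo all differ -> CONFLICT
i=2: L=kilo=BASE, R=hotel -> take RIGHT -> hotel
i=3: L=kilo R=kilo -> agree -> kilo
i=4: BASE=bravo L=charlie R=alpha all differ -> CONFLICT
i=5: L=kilo=BASE, R=bravo -> take RIGHT -> bravo
i=6: L=india, R=hotel=BASE -> take LEFT -> india
Conflict count: 2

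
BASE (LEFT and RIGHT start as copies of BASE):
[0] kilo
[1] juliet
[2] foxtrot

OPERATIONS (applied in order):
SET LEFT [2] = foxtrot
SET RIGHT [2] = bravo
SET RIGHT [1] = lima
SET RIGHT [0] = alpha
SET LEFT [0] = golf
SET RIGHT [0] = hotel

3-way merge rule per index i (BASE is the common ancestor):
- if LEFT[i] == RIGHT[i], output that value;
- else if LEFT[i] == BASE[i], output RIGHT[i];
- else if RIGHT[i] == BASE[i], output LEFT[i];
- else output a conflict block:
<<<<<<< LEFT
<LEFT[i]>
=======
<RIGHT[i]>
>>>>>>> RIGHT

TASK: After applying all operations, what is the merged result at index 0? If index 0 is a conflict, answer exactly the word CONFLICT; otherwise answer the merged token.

Final LEFT:  [golf, juliet, foxtrot]
Final RIGHT: [hotel, lima, bravo]
i=0: BASE=kilo L=golf R=hotel all differ -> CONFLICT
i=1: L=juliet=BASE, R=lima -> take RIGHT -> lima
i=2: L=foxtrot=BASE, R=bravo -> take RIGHT -> bravo
Index 0 -> CONFLICT

Answer: CONFLICT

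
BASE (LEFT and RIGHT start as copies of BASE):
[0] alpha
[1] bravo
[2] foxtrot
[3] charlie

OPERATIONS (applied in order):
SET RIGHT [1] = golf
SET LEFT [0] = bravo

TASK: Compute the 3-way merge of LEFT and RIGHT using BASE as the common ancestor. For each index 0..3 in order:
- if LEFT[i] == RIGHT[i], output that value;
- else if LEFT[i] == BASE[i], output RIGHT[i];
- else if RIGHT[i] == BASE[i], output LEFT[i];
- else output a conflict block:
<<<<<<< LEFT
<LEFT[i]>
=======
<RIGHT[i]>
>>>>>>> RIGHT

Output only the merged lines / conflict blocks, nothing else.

Answer: bravo
golf
foxtrot
charlie

Derivation:
Final LEFT:  [bravo, bravo, foxtrot, charlie]
Final RIGHT: [alpha, golf, foxtrot, charlie]
i=0: L=bravo, R=alpha=BASE -> take LEFT -> bravo
i=1: L=bravo=BASE, R=golf -> take RIGHT -> golf
i=2: L=foxtrot R=foxtrot -> agree -> foxtrot
i=3: L=charlie R=charlie -> agree -> charlie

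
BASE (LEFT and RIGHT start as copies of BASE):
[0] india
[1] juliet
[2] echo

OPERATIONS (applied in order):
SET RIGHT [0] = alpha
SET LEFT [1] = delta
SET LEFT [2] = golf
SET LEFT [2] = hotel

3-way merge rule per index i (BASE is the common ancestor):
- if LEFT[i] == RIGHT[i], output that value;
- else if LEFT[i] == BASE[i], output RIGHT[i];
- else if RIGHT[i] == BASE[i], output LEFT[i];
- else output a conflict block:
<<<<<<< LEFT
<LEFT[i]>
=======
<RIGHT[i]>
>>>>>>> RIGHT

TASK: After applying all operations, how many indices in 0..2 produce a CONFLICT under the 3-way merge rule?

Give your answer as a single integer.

Final LEFT:  [india, delta, hotel]
Final RIGHT: [alpha, juliet, echo]
i=0: L=india=BASE, R=alpha -> take RIGHT -> alpha
i=1: L=delta, R=juliet=BASE -> take LEFT -> delta
i=2: L=hotel, R=echo=BASE -> take LEFT -> hotel
Conflict count: 0

Answer: 0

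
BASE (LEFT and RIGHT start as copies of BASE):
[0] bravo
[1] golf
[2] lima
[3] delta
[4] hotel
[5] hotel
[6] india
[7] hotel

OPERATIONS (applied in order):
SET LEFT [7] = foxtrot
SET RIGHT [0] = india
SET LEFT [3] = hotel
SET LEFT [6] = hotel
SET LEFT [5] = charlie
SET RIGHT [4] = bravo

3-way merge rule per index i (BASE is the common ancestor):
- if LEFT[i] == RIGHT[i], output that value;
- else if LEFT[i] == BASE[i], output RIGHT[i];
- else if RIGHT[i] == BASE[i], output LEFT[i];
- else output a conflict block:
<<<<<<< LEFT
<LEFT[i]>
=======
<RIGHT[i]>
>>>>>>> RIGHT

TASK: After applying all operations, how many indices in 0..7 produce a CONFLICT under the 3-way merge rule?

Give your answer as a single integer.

Final LEFT:  [bravo, golf, lima, hotel, hotel, charlie, hotel, foxtrot]
Final RIGHT: [india, golf, lima, delta, bravo, hotel, india, hotel]
i=0: L=bravo=BASE, R=india -> take RIGHT -> india
i=1: L=golf R=golf -> agree -> golf
i=2: L=lima R=lima -> agree -> lima
i=3: L=hotel, R=delta=BASE -> take LEFT -> hotel
i=4: L=hotel=BASE, R=bravo -> take RIGHT -> bravo
i=5: L=charlie, R=hotel=BASE -> take LEFT -> charlie
i=6: L=hotel, R=india=BASE -> take LEFT -> hotel
i=7: L=foxtrot, R=hotel=BASE -> take LEFT -> foxtrot
Conflict count: 0

Answer: 0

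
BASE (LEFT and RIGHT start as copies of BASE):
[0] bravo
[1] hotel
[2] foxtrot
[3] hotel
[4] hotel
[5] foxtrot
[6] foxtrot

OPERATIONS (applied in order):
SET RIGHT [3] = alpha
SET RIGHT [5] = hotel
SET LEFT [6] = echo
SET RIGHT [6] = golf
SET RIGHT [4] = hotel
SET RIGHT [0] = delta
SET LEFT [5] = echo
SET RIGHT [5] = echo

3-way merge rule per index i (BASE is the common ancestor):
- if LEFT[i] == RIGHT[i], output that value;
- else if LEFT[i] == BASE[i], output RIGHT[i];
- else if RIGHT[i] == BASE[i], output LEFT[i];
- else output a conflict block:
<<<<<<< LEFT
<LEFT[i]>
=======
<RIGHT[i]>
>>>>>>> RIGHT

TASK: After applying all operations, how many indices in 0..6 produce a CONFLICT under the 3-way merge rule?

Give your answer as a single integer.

Answer: 1

Derivation:
Final LEFT:  [bravo, hotel, foxtrot, hotel, hotel, echo, echo]
Final RIGHT: [delta, hotel, foxtrot, alpha, hotel, echo, golf]
i=0: L=bravo=BASE, R=delta -> take RIGHT -> delta
i=1: L=hotel R=hotel -> agree -> hotel
i=2: L=foxtrot R=foxtrot -> agree -> foxtrot
i=3: L=hotel=BASE, R=alpha -> take RIGHT -> alpha
i=4: L=hotel R=hotel -> agree -> hotel
i=5: L=echo R=echo -> agree -> echo
i=6: BASE=foxtrot L=echo R=golf all differ -> CONFLICT
Conflict count: 1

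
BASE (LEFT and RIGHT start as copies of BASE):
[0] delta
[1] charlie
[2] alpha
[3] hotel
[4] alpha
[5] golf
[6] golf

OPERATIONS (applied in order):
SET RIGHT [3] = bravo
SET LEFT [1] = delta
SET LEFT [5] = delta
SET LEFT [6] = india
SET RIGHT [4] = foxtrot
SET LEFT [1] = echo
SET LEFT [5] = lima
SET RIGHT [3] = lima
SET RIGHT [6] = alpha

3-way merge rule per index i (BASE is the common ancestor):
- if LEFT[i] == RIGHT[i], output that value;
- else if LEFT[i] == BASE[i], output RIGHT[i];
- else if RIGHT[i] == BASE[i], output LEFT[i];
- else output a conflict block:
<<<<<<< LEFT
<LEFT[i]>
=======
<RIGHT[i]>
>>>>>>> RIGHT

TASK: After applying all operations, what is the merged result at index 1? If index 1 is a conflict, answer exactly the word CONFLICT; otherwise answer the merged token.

Answer: echo

Derivation:
Final LEFT:  [delta, echo, alpha, hotel, alpha, lima, india]
Final RIGHT: [delta, charlie, alpha, lima, foxtrot, golf, alpha]
i=0: L=delta R=delta -> agree -> delta
i=1: L=echo, R=charlie=BASE -> take LEFT -> echo
i=2: L=alpha R=alpha -> agree -> alpha
i=3: L=hotel=BASE, R=lima -> take RIGHT -> lima
i=4: L=alpha=BASE, R=foxtrot -> take RIGHT -> foxtrot
i=5: L=lima, R=golf=BASE -> take LEFT -> lima
i=6: BASE=golf L=india R=alpha all differ -> CONFLICT
Index 1 -> echo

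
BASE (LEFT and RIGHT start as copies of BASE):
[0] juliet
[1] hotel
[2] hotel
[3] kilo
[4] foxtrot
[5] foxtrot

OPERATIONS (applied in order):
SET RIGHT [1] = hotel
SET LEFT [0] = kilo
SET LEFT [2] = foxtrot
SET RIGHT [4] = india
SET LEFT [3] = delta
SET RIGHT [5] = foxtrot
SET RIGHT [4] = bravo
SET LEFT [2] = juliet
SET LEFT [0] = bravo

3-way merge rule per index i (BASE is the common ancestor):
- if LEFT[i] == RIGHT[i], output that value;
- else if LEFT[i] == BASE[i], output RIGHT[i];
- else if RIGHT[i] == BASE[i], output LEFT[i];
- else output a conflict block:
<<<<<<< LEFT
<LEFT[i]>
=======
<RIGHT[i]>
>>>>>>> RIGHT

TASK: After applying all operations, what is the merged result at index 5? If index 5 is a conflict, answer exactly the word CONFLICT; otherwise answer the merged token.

Answer: foxtrot

Derivation:
Final LEFT:  [bravo, hotel, juliet, delta, foxtrot, foxtrot]
Final RIGHT: [juliet, hotel, hotel, kilo, bravo, foxtrot]
i=0: L=bravo, R=juliet=BASE -> take LEFT -> bravo
i=1: L=hotel R=hotel -> agree -> hotel
i=2: L=juliet, R=hotel=BASE -> take LEFT -> juliet
i=3: L=delta, R=kilo=BASE -> take LEFT -> delta
i=4: L=foxtrot=BASE, R=bravo -> take RIGHT -> bravo
i=5: L=foxtrot R=foxtrot -> agree -> foxtrot
Index 5 -> foxtrot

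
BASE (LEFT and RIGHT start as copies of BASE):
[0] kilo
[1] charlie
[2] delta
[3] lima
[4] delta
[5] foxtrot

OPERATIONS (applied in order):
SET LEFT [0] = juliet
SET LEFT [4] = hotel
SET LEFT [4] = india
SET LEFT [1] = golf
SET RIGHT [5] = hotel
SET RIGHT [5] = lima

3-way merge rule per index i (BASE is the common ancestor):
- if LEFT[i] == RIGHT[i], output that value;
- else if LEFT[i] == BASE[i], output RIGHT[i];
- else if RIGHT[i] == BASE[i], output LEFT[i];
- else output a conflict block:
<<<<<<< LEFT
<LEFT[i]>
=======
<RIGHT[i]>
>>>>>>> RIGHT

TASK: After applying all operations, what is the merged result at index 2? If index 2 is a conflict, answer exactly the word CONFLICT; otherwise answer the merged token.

Final LEFT:  [juliet, golf, delta, lima, india, foxtrot]
Final RIGHT: [kilo, charlie, delta, lima, delta, lima]
i=0: L=juliet, R=kilo=BASE -> take LEFT -> juliet
i=1: L=golf, R=charlie=BASE -> take LEFT -> golf
i=2: L=delta R=delta -> agree -> delta
i=3: L=lima R=lima -> agree -> lima
i=4: L=india, R=delta=BASE -> take LEFT -> india
i=5: L=foxtrot=BASE, R=lima -> take RIGHT -> lima
Index 2 -> delta

Answer: delta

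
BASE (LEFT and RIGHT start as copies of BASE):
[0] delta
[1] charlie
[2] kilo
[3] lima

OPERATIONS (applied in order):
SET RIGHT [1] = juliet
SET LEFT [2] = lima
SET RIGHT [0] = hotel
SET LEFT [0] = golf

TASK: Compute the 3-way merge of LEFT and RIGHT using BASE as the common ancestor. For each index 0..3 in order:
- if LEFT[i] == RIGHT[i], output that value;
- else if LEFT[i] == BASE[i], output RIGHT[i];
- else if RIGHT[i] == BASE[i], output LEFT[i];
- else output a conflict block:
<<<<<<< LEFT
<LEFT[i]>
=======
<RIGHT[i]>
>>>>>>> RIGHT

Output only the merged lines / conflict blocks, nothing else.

Answer: <<<<<<< LEFT
golf
=======
hotel
>>>>>>> RIGHT
juliet
lima
lima

Derivation:
Final LEFT:  [golf, charlie, lima, lima]
Final RIGHT: [hotel, juliet, kilo, lima]
i=0: BASE=delta L=golf R=hotel all differ -> CONFLICT
i=1: L=charlie=BASE, R=juliet -> take RIGHT -> juliet
i=2: L=lima, R=kilo=BASE -> take LEFT -> lima
i=3: L=lima R=lima -> agree -> lima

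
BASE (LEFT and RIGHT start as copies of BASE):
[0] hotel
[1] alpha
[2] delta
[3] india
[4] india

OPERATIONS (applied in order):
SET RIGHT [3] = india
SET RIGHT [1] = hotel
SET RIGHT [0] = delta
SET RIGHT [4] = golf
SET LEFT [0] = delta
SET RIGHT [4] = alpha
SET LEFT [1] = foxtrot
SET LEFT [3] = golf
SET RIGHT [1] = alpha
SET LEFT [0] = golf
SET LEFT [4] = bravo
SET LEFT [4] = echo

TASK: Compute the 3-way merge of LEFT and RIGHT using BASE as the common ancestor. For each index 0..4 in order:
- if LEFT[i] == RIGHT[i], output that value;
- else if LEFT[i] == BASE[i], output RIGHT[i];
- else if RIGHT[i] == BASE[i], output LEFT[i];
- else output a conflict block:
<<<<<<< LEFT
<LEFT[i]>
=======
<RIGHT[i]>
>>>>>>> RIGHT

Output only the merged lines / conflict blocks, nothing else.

Final LEFT:  [golf, foxtrot, delta, golf, echo]
Final RIGHT: [delta, alpha, delta, india, alpha]
i=0: BASE=hotel L=golf R=delta all differ -> CONFLICT
i=1: L=foxtrot, R=alpha=BASE -> take LEFT -> foxtrot
i=2: L=delta R=delta -> agree -> delta
i=3: L=golf, R=india=BASE -> take LEFT -> golf
i=4: BASE=india L=echo R=alpha all differ -> CONFLICT

Answer: <<<<<<< LEFT
golf
=======
delta
>>>>>>> RIGHT
foxtrot
delta
golf
<<<<<<< LEFT
echo
=======
alpha
>>>>>>> RIGHT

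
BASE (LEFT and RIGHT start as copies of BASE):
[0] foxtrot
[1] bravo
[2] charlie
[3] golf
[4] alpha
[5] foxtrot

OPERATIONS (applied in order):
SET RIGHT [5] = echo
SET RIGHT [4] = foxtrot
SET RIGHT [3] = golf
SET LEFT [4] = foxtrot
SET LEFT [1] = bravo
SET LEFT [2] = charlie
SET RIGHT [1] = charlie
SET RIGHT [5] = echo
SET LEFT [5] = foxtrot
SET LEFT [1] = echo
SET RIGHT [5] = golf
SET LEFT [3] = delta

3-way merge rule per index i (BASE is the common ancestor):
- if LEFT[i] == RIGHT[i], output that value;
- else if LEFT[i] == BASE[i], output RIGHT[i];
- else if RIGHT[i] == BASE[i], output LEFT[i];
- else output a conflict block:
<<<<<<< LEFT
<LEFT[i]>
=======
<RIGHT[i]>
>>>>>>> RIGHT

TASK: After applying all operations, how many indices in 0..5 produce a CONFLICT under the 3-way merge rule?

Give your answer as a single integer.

Final LEFT:  [foxtrot, echo, charlie, delta, foxtrot, foxtrot]
Final RIGHT: [foxtrot, charlie, charlie, golf, foxtrot, golf]
i=0: L=foxtrot R=foxtrot -> agree -> foxtrot
i=1: BASE=bravo L=echo R=charlie all differ -> CONFLICT
i=2: L=charlie R=charlie -> agree -> charlie
i=3: L=delta, R=golf=BASE -> take LEFT -> delta
i=4: L=foxtrot R=foxtrot -> agree -> foxtrot
i=5: L=foxtrot=BASE, R=golf -> take RIGHT -> golf
Conflict count: 1

Answer: 1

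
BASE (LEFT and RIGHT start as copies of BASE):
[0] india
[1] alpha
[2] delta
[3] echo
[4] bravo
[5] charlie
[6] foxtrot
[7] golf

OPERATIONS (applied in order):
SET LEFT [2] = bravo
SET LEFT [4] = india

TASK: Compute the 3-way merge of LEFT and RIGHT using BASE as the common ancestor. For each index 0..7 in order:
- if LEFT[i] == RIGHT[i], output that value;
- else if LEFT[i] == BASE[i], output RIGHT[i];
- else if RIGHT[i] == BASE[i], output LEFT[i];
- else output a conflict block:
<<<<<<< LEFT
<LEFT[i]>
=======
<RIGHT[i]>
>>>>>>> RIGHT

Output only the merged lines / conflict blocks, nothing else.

Answer: india
alpha
bravo
echo
india
charlie
foxtrot
golf

Derivation:
Final LEFT:  [india, alpha, bravo, echo, india, charlie, foxtrot, golf]
Final RIGHT: [india, alpha, delta, echo, bravo, charlie, foxtrot, golf]
i=0: L=india R=india -> agree -> india
i=1: L=alpha R=alpha -> agree -> alpha
i=2: L=bravo, R=delta=BASE -> take LEFT -> bravo
i=3: L=echo R=echo -> agree -> echo
i=4: L=india, R=bravo=BASE -> take LEFT -> india
i=5: L=charlie R=charlie -> agree -> charlie
i=6: L=foxtrot R=foxtrot -> agree -> foxtrot
i=7: L=golf R=golf -> agree -> golf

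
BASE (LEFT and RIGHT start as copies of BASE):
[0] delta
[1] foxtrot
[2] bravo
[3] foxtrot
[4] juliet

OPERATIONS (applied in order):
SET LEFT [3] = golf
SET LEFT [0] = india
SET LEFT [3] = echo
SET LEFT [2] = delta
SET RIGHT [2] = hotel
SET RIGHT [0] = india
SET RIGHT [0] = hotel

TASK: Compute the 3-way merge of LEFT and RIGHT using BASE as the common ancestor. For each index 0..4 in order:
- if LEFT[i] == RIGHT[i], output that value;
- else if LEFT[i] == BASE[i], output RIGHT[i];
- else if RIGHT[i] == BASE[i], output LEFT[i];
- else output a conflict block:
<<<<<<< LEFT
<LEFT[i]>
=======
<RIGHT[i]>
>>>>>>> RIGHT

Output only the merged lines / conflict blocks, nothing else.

Answer: <<<<<<< LEFT
india
=======
hotel
>>>>>>> RIGHT
foxtrot
<<<<<<< LEFT
delta
=======
hotel
>>>>>>> RIGHT
echo
juliet

Derivation:
Final LEFT:  [india, foxtrot, delta, echo, juliet]
Final RIGHT: [hotel, foxtrot, hotel, foxtrot, juliet]
i=0: BASE=delta L=india R=hotel all differ -> CONFLICT
i=1: L=foxtrot R=foxtrot -> agree -> foxtrot
i=2: BASE=bravo L=delta R=hotel all differ -> CONFLICT
i=3: L=echo, R=foxtrot=BASE -> take LEFT -> echo
i=4: L=juliet R=juliet -> agree -> juliet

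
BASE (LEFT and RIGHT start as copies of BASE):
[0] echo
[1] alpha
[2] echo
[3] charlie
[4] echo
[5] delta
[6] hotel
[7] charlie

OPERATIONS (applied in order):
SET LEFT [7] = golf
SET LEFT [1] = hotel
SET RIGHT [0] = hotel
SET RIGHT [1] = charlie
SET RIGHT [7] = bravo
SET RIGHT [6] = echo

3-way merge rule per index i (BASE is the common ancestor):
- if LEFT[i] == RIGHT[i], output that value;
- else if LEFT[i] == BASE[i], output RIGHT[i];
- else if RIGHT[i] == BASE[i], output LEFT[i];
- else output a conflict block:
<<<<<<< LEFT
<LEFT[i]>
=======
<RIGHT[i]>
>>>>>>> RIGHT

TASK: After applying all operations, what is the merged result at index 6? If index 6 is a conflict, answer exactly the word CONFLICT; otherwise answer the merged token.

Final LEFT:  [echo, hotel, echo, charlie, echo, delta, hotel, golf]
Final RIGHT: [hotel, charlie, echo, charlie, echo, delta, echo, bravo]
i=0: L=echo=BASE, R=hotel -> take RIGHT -> hotel
i=1: BASE=alpha L=hotel R=charlie all differ -> CONFLICT
i=2: L=echo R=echo -> agree -> echo
i=3: L=charlie R=charlie -> agree -> charlie
i=4: L=echo R=echo -> agree -> echo
i=5: L=delta R=delta -> agree -> delta
i=6: L=hotel=BASE, R=echo -> take RIGHT -> echo
i=7: BASE=charlie L=golf R=bravo all differ -> CONFLICT
Index 6 -> echo

Answer: echo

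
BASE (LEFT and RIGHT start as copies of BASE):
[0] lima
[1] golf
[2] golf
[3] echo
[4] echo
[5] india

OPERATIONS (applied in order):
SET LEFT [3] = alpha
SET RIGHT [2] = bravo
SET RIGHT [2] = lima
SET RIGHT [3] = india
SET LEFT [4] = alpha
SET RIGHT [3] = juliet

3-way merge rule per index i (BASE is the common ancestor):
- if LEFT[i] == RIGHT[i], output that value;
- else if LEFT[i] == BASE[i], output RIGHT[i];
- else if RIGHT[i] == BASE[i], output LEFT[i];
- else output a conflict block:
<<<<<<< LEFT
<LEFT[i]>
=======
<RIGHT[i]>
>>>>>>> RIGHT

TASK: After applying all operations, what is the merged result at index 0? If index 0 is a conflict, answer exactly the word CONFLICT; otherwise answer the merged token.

Final LEFT:  [lima, golf, golf, alpha, alpha, india]
Final RIGHT: [lima, golf, lima, juliet, echo, india]
i=0: L=lima R=lima -> agree -> lima
i=1: L=golf R=golf -> agree -> golf
i=2: L=golf=BASE, R=lima -> take RIGHT -> lima
i=3: BASE=echo L=alpha R=juliet all differ -> CONFLICT
i=4: L=alpha, R=echo=BASE -> take LEFT -> alpha
i=5: L=india R=india -> agree -> india
Index 0 -> lima

Answer: lima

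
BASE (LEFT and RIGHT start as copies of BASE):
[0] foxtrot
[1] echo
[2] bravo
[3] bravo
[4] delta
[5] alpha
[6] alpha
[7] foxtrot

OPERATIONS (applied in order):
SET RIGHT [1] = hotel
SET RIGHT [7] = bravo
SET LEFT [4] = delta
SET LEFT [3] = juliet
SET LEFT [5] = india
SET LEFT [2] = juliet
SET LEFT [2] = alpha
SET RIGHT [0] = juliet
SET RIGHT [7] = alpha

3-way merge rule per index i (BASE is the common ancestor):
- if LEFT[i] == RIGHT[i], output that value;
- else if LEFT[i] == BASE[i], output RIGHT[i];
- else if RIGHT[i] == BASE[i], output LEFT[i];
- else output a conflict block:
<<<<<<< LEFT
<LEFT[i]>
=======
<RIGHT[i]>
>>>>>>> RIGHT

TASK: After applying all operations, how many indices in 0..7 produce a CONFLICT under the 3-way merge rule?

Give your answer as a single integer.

Final LEFT:  [foxtrot, echo, alpha, juliet, delta, india, alpha, foxtrot]
Final RIGHT: [juliet, hotel, bravo, bravo, delta, alpha, alpha, alpha]
i=0: L=foxtrot=BASE, R=juliet -> take RIGHT -> juliet
i=1: L=echo=BASE, R=hotel -> take RIGHT -> hotel
i=2: L=alpha, R=bravo=BASE -> take LEFT -> alpha
i=3: L=juliet, R=bravo=BASE -> take LEFT -> juliet
i=4: L=delta R=delta -> agree -> delta
i=5: L=india, R=alpha=BASE -> take LEFT -> india
i=6: L=alpha R=alpha -> agree -> alpha
i=7: L=foxtrot=BASE, R=alpha -> take RIGHT -> alpha
Conflict count: 0

Answer: 0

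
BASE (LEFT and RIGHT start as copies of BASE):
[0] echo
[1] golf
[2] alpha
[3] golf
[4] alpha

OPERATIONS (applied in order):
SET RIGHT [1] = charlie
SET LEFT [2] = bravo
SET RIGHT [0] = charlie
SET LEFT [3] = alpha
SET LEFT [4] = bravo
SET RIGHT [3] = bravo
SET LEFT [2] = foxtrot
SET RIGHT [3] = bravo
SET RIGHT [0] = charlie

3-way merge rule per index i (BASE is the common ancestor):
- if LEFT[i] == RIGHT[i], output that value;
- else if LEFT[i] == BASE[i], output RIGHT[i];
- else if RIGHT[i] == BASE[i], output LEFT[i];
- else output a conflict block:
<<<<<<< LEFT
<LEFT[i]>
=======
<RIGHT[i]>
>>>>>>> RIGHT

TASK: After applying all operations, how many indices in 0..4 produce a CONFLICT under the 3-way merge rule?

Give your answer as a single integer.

Answer: 1

Derivation:
Final LEFT:  [echo, golf, foxtrot, alpha, bravo]
Final RIGHT: [charlie, charlie, alpha, bravo, alpha]
i=0: L=echo=BASE, R=charlie -> take RIGHT -> charlie
i=1: L=golf=BASE, R=charlie -> take RIGHT -> charlie
i=2: L=foxtrot, R=alpha=BASE -> take LEFT -> foxtrot
i=3: BASE=golf L=alpha R=bravo all differ -> CONFLICT
i=4: L=bravo, R=alpha=BASE -> take LEFT -> bravo
Conflict count: 1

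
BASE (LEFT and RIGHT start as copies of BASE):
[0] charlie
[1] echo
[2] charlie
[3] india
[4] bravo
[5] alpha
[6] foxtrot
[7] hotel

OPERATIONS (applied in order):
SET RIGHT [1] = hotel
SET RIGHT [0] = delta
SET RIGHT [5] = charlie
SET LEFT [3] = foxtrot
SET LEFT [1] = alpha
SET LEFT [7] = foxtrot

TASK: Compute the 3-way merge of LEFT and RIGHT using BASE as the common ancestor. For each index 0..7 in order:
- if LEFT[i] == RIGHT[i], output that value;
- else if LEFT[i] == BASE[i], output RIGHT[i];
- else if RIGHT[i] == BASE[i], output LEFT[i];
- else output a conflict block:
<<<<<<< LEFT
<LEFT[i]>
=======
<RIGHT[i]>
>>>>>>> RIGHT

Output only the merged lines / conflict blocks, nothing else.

Answer: delta
<<<<<<< LEFT
alpha
=======
hotel
>>>>>>> RIGHT
charlie
foxtrot
bravo
charlie
foxtrot
foxtrot

Derivation:
Final LEFT:  [charlie, alpha, charlie, foxtrot, bravo, alpha, foxtrot, foxtrot]
Final RIGHT: [delta, hotel, charlie, india, bravo, charlie, foxtrot, hotel]
i=0: L=charlie=BASE, R=delta -> take RIGHT -> delta
i=1: BASE=echo L=alpha R=hotel all differ -> CONFLICT
i=2: L=charlie R=charlie -> agree -> charlie
i=3: L=foxtrot, R=india=BASE -> take LEFT -> foxtrot
i=4: L=bravo R=bravo -> agree -> bravo
i=5: L=alpha=BASE, R=charlie -> take RIGHT -> charlie
i=6: L=foxtrot R=foxtrot -> agree -> foxtrot
i=7: L=foxtrot, R=hotel=BASE -> take LEFT -> foxtrot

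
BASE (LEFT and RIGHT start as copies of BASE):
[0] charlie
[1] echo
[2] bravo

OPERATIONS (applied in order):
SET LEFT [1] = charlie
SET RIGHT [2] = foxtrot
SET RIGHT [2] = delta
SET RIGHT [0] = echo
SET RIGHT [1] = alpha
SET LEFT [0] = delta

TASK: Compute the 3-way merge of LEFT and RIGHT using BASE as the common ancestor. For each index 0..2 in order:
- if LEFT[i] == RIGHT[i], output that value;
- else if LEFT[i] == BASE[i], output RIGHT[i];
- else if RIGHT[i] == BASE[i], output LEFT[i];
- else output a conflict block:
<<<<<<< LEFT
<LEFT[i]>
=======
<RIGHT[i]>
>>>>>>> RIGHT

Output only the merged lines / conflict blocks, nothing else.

Final LEFT:  [delta, charlie, bravo]
Final RIGHT: [echo, alpha, delta]
i=0: BASE=charlie L=delta R=echo all differ -> CONFLICT
i=1: BASE=echo L=charlie R=alpha all differ -> CONFLICT
i=2: L=bravo=BASE, R=delta -> take RIGHT -> delta

Answer: <<<<<<< LEFT
delta
=======
echo
>>>>>>> RIGHT
<<<<<<< LEFT
charlie
=======
alpha
>>>>>>> RIGHT
delta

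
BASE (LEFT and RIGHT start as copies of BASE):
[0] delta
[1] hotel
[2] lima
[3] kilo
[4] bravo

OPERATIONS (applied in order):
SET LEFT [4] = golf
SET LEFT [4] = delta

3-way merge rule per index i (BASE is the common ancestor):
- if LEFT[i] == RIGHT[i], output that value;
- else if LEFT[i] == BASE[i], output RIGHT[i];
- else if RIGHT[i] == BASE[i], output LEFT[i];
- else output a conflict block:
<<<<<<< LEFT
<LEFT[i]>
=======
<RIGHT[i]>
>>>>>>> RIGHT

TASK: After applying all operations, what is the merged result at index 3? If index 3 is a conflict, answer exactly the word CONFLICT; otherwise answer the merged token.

Answer: kilo

Derivation:
Final LEFT:  [delta, hotel, lima, kilo, delta]
Final RIGHT: [delta, hotel, lima, kilo, bravo]
i=0: L=delta R=delta -> agree -> delta
i=1: L=hotel R=hotel -> agree -> hotel
i=2: L=lima R=lima -> agree -> lima
i=3: L=kilo R=kilo -> agree -> kilo
i=4: L=delta, R=bravo=BASE -> take LEFT -> delta
Index 3 -> kilo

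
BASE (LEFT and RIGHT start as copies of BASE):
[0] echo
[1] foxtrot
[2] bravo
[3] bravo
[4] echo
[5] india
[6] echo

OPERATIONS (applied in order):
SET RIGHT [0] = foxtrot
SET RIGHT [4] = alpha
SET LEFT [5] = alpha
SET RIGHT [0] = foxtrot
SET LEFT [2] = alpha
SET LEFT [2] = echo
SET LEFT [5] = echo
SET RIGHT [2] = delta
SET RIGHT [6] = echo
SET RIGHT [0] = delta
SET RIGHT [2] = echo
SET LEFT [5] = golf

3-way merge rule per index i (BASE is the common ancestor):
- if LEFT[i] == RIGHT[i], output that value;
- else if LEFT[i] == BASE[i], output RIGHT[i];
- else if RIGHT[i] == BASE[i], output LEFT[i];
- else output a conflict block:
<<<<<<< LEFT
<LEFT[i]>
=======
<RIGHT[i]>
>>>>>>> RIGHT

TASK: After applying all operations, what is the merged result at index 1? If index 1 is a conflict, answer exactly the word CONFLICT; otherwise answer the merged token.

Answer: foxtrot

Derivation:
Final LEFT:  [echo, foxtrot, echo, bravo, echo, golf, echo]
Final RIGHT: [delta, foxtrot, echo, bravo, alpha, india, echo]
i=0: L=echo=BASE, R=delta -> take RIGHT -> delta
i=1: L=foxtrot R=foxtrot -> agree -> foxtrot
i=2: L=echo R=echo -> agree -> echo
i=3: L=bravo R=bravo -> agree -> bravo
i=4: L=echo=BASE, R=alpha -> take RIGHT -> alpha
i=5: L=golf, R=india=BASE -> take LEFT -> golf
i=6: L=echo R=echo -> agree -> echo
Index 1 -> foxtrot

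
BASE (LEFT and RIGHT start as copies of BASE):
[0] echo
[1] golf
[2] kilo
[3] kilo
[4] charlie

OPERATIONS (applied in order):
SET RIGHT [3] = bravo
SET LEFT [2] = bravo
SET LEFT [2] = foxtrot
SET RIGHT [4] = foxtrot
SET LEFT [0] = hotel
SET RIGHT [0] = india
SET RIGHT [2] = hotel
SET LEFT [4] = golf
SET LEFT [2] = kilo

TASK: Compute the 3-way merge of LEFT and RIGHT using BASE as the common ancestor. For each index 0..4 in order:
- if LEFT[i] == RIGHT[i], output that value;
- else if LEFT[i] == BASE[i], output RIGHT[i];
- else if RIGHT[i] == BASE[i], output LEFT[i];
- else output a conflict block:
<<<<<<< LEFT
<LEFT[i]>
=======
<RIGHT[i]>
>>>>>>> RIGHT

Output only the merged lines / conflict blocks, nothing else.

Final LEFT:  [hotel, golf, kilo, kilo, golf]
Final RIGHT: [india, golf, hotel, bravo, foxtrot]
i=0: BASE=echo L=hotel R=india all differ -> CONFLICT
i=1: L=golf R=golf -> agree -> golf
i=2: L=kilo=BASE, R=hotel -> take RIGHT -> hotel
i=3: L=kilo=BASE, R=bravo -> take RIGHT -> bravo
i=4: BASE=charlie L=golf R=foxtrot all differ -> CONFLICT

Answer: <<<<<<< LEFT
hotel
=======
india
>>>>>>> RIGHT
golf
hotel
bravo
<<<<<<< LEFT
golf
=======
foxtrot
>>>>>>> RIGHT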